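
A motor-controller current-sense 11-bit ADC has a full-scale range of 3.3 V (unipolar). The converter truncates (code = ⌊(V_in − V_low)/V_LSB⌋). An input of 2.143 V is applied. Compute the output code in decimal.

code 1329

Full-scale span = 3.3 V; LSB = 3.3/2^11 = 1.611 mV.
(V_in − V_low)/LSB = (2.143 − 0) / 0.00161133 = 1329.959.
So the output code is 1329.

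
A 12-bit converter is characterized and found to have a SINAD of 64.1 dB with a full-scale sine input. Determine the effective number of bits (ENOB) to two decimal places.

ENOB = (SINAD − 1.76) / 6.02 = (64.1 − 1.76)/6.02 = 10.355.

10.36 bits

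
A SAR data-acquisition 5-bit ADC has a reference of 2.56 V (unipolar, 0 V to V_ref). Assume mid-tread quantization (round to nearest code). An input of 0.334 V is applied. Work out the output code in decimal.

code 4

With 32 levels over 2.56 V, one step is 80.000 mV.
(V_in − V_low)/LSB = (0.334 − 0) / 0.08 = 4.175.
Round → code 4.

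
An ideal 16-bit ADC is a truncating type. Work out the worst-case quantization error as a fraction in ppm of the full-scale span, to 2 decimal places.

15.26 ppm

Truncating → worst-case error = 1 LSB = V_FS/2^16, so 1e+06/65536 = 15.2588 ppm of full scale.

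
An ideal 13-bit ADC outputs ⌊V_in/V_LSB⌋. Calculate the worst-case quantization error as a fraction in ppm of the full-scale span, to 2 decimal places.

Truncating → worst-case error = 1 LSB = V_FS/2^13, so 1e+06/8192 = 122.07 ppm of full scale.

122.07 ppm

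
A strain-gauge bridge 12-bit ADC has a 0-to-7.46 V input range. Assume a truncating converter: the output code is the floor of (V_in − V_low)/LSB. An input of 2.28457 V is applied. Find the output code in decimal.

code 1254

LSB = 7.46 V / 4096 = 1.821 mV.
(V_in − V_low)/LSB = (2.28457 − 0) / 0.00182129 = 1254.370.
Floor → code 1254.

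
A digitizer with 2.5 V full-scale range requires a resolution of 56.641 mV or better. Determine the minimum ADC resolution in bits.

6 bits

Number of steps required ≥ 2.5 V / 56.641 mV = 44.14.
Need 2^N ≥ 44.14; 2^5 = 32, 2^6 = 64.
Minimum N = 6.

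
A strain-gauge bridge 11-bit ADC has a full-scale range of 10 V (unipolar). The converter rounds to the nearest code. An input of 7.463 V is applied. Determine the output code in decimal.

code 1528

Full-scale span = 10 V; LSB = 10/2^11 = 4.883 mV.
(V_in − V_low)/LSB = (7.463 − 0) / 0.00488281 = 1528.422.
So the output code is 1528.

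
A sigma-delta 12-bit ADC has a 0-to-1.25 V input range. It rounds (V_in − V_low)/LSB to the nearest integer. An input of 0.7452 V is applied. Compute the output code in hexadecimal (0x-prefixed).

Full-scale span = 1.25 V; LSB = 1.25/2^12 = 305.18 µV.
(V_in − V_low)/LSB = (0.7452 − 0) / 0.000305176 = 2441.871.
round(2441.871) = 2442.
In hexadecimal (0x-prefixed): 0x98A.

code 0x98A (decimal 2442)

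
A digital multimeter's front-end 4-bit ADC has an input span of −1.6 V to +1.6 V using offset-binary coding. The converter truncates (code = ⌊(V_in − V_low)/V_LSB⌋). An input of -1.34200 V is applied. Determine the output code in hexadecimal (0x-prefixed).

With 16 levels over 3.2 V, one step is 200.000 mV.
Input sits at 1.290 steps above V_low.
⌊·⌋(1.290) = 1.
In hexadecimal (0x-prefixed): 0x1.

code 0x1 (decimal 1)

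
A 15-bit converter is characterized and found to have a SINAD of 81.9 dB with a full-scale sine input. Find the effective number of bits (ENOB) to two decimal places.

ENOB = (SINAD − 1.76) / 6.02 = (81.9 − 1.76)/6.02 = 13.312.

13.31 bits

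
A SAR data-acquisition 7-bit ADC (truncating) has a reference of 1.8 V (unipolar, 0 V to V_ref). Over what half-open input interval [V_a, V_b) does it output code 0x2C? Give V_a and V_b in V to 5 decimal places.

LSB = 1.8/2^7 = 14.062 mV.
Code 0x2C = 44 decimal.
V_a = V_low + 44·LSB = 0.61875 V; V_b = V_low + 45·LSB = 0.632812 V.

[0.61875 V, 0.63281 V)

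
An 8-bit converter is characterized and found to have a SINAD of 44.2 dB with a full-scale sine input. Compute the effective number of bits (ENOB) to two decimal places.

ENOB = (SINAD − 1.76) / 6.02 = (44.2 − 1.76)/6.02 = 7.050.

7.05 bits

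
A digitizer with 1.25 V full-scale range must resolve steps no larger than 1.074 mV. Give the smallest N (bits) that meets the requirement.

11 bits

Number of steps required ≥ 1.25 V / 1.074 mV = 1163.87.
Need 2^N ≥ 1163.87; 2^10 = 1024, 2^11 = 2048.
Minimum N = 11.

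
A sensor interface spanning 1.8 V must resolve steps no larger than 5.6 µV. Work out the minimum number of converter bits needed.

19 bits

Number of steps required ≥ 1.8 V / 5.6 µV = 321428.57.
Need 2^N ≥ 321428.57; 2^18 = 262144, 2^19 = 524288.
Minimum N = 19.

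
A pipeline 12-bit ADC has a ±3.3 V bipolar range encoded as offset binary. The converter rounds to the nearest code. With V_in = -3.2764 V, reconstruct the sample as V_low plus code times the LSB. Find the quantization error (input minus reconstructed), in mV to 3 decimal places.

One LSB is 6.6 V / 4096 = 1.611 mV.
(V_in − V_low)/LSB = (-3.2764 − (−3.3))/0.00161133 = 14.6463 → code 15 (round).
Code 15 maps back to (−3.3) + 15×0.00161133 V = -3.2758301 V.
Difference: -0.000569922 V → -0.570 mV.

-0.570 mV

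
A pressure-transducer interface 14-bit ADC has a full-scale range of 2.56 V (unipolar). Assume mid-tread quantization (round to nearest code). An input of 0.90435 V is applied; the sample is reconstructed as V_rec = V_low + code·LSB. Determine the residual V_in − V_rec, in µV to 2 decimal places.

-25.00 µV

LSB = 2.56/2^14 = 156.25 µV.
(V_in − V_low)/LSB = (0.90435 − 0)/0.00015625 = 5787.8400 → code 5788 (round).
Code 5788 maps back to 0 + 5788×0.00015625 V = 0.904375 V.
Error = 0.90435 − 0.904375 = -2.5e-05 V = -25.00 µV.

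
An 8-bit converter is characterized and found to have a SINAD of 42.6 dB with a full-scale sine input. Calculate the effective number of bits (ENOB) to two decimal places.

ENOB = (SINAD − 1.76) / 6.02 = (42.6 − 1.76)/6.02 = 6.784.

6.78 bits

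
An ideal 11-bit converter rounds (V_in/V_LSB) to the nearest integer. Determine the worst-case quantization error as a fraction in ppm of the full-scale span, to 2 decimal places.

244.14 ppm

Rounding → worst-case error = ½ LSB = V_FS/2^12, so 1e+06/4096 = 244.141 ppm of full scale.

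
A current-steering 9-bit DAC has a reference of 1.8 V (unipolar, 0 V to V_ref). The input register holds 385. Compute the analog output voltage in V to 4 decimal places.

1.3535 V

LSB = 1.8 V / 2^9 = 3.516 mV.
V_out = 0 + 385 × 0.00351563 V = 1.35352 V.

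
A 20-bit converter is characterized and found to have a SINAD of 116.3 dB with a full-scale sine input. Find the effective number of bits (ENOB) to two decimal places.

ENOB = (SINAD − 1.76) / 6.02 = (116.3 − 1.76)/6.02 = 19.027.

19.03 bits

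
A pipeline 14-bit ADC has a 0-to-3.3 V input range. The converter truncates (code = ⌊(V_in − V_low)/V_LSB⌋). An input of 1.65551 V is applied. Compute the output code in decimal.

With 16384 levels over 3.3 V, one step is 201.42 µV.
Input sits at 8219.356 steps above V_low.
⌊·⌋(8219.356) = 8219.

code 8219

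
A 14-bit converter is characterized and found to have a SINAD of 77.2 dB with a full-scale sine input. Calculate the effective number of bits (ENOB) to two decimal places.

12.53 bits

ENOB = (SINAD − 1.76) / 6.02 = (77.2 − 1.76)/6.02 = 12.532.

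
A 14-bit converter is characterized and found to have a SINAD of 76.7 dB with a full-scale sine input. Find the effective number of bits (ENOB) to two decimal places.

12.45 bits

ENOB = (SINAD − 1.76) / 6.02 = (76.7 − 1.76)/6.02 = 12.449.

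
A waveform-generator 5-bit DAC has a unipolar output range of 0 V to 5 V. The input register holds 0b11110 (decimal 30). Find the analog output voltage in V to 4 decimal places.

LSB = 5 V / 2^5 = 156.250 mV.
Code 0b11110 = 30 decimal.
V_out = 0 + 30 × 0.15625 V = 4.6875 V.

4.6875 V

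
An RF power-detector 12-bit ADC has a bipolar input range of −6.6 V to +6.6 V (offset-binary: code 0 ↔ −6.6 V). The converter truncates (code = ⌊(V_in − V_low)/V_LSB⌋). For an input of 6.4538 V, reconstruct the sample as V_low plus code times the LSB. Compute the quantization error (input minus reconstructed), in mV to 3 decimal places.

LSB = 13.2/2^12 = 3.223 mV.
(V_in − V_low)/LSB = (6.4538 − (−6.6))/0.00322266 = 4050.6337 → code 4050 (floor).
V_rec = (−6.6) + 4050·0.00322266 = 6.4517578 V.
Difference: 0.00204219 V → 2.042 mV.

2.042 mV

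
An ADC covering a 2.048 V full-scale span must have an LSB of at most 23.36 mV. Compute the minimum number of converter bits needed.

Number of steps required ≥ 2.048 V / 23.36 mV = 87.67.
Need 2^N ≥ 87.67; 2^6 = 64, 2^7 = 128.
Minimum N = 7.

7 bits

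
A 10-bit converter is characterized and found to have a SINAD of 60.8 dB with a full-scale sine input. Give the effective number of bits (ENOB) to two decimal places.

ENOB = (SINAD − 1.76) / 6.02 = (60.8 − 1.76)/6.02 = 9.807.

9.81 bits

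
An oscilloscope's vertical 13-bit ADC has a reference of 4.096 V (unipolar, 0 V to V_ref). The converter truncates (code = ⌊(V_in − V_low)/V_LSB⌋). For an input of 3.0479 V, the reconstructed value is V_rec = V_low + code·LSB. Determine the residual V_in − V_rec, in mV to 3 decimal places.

LSB = 4.096/2^13 = 0.500 mV.
(3.0479 − 0)/0.0005 = 6095.8000; ⌊·⌋ gives code 6095.
Code 6095 maps back to 0 + 6095×0.0005 V = 3.0475 V.
V_in − V_rec = 0.0004 V = 0.400 mV.

0.400 mV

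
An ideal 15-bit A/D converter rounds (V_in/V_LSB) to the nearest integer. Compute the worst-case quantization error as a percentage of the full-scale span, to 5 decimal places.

0.00153 %

Rounding → worst-case error = ½ LSB = V_FS/2^16, so 100/65536 = 0.00152588 % of full scale.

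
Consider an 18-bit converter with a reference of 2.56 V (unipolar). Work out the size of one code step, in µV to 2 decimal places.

Full-scale span = 2.56 V.
LSB = 2.56 / 2^18 = 2.56 / 262144 = 9.76563e-06 V = 9.77 µV.

9.77 µV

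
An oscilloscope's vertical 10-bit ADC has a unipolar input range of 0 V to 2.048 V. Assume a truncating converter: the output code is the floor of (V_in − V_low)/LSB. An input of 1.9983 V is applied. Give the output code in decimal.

code 999

Full-scale span = 2.048 V; LSB = 2.048/2^10 = 2.000 mV.
(1.9983 − 0) / 0.002 = 999.150 LSBs.
Floor → code 999.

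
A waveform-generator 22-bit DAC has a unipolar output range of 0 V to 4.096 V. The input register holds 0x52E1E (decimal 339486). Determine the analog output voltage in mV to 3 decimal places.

331.529 mV

LSB = 4.096 V / 2^22 = 0.98 µV.
Code 0x52E1E = 339486 decimal.
V_out = 0 + 339486 × 9.76563e-07 V = 0.331529 V.
= 331.529 mV.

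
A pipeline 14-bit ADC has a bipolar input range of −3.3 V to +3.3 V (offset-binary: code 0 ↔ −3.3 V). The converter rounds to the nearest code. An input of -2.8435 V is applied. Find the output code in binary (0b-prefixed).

code 0b10001101101 (decimal 1133)

Full-scale span = 6.6 V; LSB = 6.6/2^14 = 402.83 µV.
Input sits at 1133.227 steps above V_low.
So the output code is 1133.
In binary (0b-prefixed): 0b10001101101.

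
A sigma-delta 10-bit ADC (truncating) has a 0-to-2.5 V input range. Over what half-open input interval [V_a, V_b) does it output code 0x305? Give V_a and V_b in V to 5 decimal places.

LSB = 2.5/2^10 = 2.441 mV.
Code 0x305 = 773 decimal.
V_a = V_low + 773·LSB = 1.88721 V; V_b = V_low + 774·LSB = 1.88965 V.

[1.88721 V, 1.88965 V)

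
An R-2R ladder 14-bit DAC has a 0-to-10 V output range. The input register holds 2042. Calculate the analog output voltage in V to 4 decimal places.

LSB = 10 V / 2^14 = 0.610 mV.
V_out = 0 + 2042 × 0.000610352 V = 1.24634 V.

1.2463 V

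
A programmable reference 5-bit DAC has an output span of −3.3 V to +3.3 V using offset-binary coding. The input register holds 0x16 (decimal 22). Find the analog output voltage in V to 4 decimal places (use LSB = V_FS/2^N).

LSB = 6.6 V / 2^5 = 206.250 mV.
Code 0x16 = 22 decimal.
V_out = (−3.3) + 22 × 0.20625 V = 1.2375 V.

1.2375 V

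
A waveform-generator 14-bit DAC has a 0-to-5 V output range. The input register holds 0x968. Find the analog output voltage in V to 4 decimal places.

0.7349 V

LSB = 5 V / 2^14 = 305.18 µV.
Code 0x968 = 2408 decimal.
V_out = 0 + 2408 × 0.000305176 V = 0.734863 V.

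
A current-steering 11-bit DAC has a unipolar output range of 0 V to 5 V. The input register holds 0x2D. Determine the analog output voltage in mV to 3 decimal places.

109.863 mV

LSB = 5 V / 2^11 = 2.441 mV.
Code 0x2D = 45 decimal.
V_out = 0 + 45 × 0.00244141 V = 0.109863 V.
= 109.863 mV.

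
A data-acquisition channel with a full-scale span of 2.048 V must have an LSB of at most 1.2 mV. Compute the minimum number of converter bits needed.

Number of steps required ≥ 2.048 V / 1.2 mV = 1706.67.
Need 2^N ≥ 1706.67; 2^10 = 1024, 2^11 = 2048.
Minimum N = 11.

11 bits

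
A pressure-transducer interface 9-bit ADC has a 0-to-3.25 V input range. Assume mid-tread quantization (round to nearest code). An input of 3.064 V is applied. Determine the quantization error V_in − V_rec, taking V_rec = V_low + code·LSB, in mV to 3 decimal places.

-1.918 mV

One LSB is 3.25 V / 512 = 6.348 mV.
Scaled input = 482.6978 LSBs, so code = 483.
Reconstructed: 3.065918 V.
Error = 3.064 − 3.065918 = -0.00191797 V = -1.918 mV.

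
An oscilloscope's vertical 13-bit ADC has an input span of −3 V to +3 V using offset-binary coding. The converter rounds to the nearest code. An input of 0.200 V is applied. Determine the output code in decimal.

code 4369

LSB = 6 V / 8192 = 0.732 mV.
(0.200 − (−3)) / 0.000732422 = 4369.067 LSBs.
So the output code is 4369.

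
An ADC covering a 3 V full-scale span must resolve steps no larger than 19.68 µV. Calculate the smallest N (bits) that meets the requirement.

18 bits

Number of steps required ≥ 3 V / 19.68 µV = 152439.02.
Need 2^N ≥ 152439.02; 2^17 = 131072, 2^18 = 262144.
Minimum N = 18.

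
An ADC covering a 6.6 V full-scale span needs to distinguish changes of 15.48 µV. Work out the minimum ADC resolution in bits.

Number of steps required ≥ 6.6 V / 15.48 µV = 426356.59.
Need 2^N ≥ 426356.59; 2^18 = 262144, 2^19 = 524288.
Minimum N = 19.

19 bits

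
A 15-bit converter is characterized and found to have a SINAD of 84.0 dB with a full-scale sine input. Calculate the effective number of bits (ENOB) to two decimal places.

ENOB = (SINAD − 1.76) / 6.02 = (84.0 − 1.76)/6.02 = 13.661.

13.66 bits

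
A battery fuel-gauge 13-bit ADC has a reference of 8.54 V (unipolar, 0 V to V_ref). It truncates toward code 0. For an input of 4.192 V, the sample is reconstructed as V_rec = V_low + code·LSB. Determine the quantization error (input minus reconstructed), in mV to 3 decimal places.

Step size: 8.54 V ÷ 2^13 = 1.042 mV.
Scaled input = 4021.1785 LSBs, so code = 4021.
Reconstructed: 4.191814 V.
Difference: 0.000186035 V → 0.186 mV.

0.186 mV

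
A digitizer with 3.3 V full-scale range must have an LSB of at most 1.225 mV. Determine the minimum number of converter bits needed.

Number of steps required ≥ 3.3 V / 1.225 mV = 2693.88.
Need 2^N ≥ 2693.88; 2^11 = 2048, 2^12 = 4096.
Minimum N = 12.

12 bits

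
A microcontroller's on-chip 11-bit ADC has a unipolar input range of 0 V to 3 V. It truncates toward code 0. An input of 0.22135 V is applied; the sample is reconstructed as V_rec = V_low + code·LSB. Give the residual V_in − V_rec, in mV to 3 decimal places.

LSB = 3/2^11 = 1.465 mV.
Scaled input = 151.1083 LSBs, so code = 151.
Code 151 maps back to 0 + 151×0.00146484 V = 0.22119141 V.
Difference: 0.000158594 V → 0.159 mV.

0.159 mV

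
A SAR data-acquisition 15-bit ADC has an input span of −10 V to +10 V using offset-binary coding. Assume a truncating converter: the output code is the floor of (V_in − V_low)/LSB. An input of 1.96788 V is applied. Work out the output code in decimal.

With 32768 levels over 20 V, one step is 0.610 mV.
Input sits at 19608.175 steps above V_low.
So the output code is 19608.

code 19608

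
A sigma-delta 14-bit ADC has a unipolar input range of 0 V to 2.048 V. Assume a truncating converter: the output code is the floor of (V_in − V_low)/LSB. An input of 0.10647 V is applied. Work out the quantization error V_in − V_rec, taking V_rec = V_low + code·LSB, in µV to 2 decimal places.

95.00 µV

Step size: 2.048 V ÷ 2^14 = 125.00 µV.
(0.10647 − 0)/0.000125 = 851.7600; ⌊·⌋ gives code 851.
Code 851 maps back to 0 + 851×0.000125 V = 0.106375 V.
Error = 0.10647 − 0.106375 = 9.5e-05 V = 95.00 µV.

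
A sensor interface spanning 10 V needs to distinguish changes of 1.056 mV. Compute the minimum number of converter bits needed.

14 bits

Number of steps required ≥ 10 V / 1.056 mV = 9469.70.
Need 2^N ≥ 9469.70; 2^13 = 8192, 2^14 = 16384.
Minimum N = 14.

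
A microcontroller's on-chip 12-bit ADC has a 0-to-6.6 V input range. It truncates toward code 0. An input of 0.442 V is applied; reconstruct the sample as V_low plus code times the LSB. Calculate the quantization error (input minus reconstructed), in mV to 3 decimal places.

Step size: 6.6 V ÷ 2^12 = 1.611 mV.
(V_in − V_low)/LSB = (0.442 − 0)/0.00161133 = 274.3079 → code 274 (floor).
Reconstructed: 0.44150391 V.
Difference: 0.000496094 V → 0.496 mV.

0.496 mV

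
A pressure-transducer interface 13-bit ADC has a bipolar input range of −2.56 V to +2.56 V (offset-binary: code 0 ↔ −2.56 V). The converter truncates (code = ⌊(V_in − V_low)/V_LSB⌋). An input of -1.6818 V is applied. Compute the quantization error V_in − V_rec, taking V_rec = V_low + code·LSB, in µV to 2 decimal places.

75.00 µV

LSB = 5.12/2^13 = 0.625 mV.
Scaled input = 1405.1200 LSBs, so code = 1405.
V_rec = (−2.56) + 1405·0.000625 = -1.681875 V.
Difference: 7.5e-05 V → 75.00 µV.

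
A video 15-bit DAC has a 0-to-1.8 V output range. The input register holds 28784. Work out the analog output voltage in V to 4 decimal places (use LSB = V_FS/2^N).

1.5812 V

LSB = 1.8 V / 2^15 = 54.93 µV.
V_out = 0 + 28784 × 5.49316e-05 V = 1.58115 V.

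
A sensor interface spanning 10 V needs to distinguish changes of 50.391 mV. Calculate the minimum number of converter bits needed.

Number of steps required ≥ 10 V / 50.391 mV = 198.45.
Need 2^N ≥ 198.45; 2^7 = 128, 2^8 = 256.
Minimum N = 8.

8 bits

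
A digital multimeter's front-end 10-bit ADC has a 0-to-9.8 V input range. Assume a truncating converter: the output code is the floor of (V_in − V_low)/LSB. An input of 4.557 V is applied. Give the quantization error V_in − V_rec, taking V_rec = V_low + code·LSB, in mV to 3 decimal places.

LSB = 9.8/2^10 = 9.570 mV.
Scaled input = 476.1600 LSBs, so code = 476.
Code 476 maps back to 0 + 476×0.00957031 V = 4.5554688 V.
V_in − V_rec = 0.00153125 V = 1.531 mV.

1.531 mV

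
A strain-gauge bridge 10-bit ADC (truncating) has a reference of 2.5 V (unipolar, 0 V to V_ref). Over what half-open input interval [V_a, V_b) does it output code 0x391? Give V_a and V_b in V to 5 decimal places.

[2.22900 V, 2.23145 V)

LSB = 2.5/2^10 = 2.441 mV.
Code 0x391 = 913 decimal.
V_a = V_low + 913·LSB = 2.229 V; V_b = V_low + 914·LSB = 2.23145 V.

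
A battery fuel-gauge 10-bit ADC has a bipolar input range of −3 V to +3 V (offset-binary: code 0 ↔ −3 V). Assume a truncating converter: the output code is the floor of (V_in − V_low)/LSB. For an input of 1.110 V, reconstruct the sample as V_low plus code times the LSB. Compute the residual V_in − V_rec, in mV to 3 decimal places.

LSB = 6/2^10 = 5.859 mV.
Scaled input = 701.4400 LSBs, so code = 701.
Reconstructed: 1.1074219 V.
V_in − V_rec = 0.00257813 V = 2.578 mV.

2.578 mV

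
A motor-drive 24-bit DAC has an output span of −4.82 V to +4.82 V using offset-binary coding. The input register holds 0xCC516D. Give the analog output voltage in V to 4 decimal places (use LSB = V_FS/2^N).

LSB = 9.64 V / 2^24 = 0.57 µV.
Code 0xCC516D = 13390189 decimal.
V_out = (−4.82) + 13390189 × 5.74589e-07 V = 2.87385 V.

2.8739 V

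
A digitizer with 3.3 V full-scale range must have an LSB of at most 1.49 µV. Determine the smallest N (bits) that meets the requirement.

Number of steps required ≥ 3.3 V / 1.49 µV = 2214765.10.
Need 2^N ≥ 2214765.10; 2^21 = 2097152, 2^22 = 4194304.
Minimum N = 22.

22 bits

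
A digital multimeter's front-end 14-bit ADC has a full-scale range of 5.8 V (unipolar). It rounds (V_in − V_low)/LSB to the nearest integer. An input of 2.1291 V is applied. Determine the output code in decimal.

code 6014

With 16384 levels over 5.8 V, one step is 354.00 µV.
(2.1291 − 0) / 0.000354004 = 6014.340 LSBs.
Round → code 6014.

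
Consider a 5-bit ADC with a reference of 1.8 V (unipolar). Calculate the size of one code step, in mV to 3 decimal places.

56.250 mV

Full-scale span = 1.8 V.
LSB = 1.8 / 2^5 = 1.8 / 32 = 0.05625 V = 56.250 mV.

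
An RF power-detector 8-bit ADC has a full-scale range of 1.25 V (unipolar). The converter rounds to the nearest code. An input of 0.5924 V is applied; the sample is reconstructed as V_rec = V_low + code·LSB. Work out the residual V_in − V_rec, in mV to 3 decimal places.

1.580 mV

LSB = 1.25/2^8 = 4.883 mV.
(V_in − V_low)/LSB = (0.5924 − 0)/0.00488281 = 121.3235 → code 121 (round).
Code 121 maps back to 0 + 121×0.00488281 V = 0.59082031 V.
V_in − V_rec = 0.00157969 V = 1.580 mV.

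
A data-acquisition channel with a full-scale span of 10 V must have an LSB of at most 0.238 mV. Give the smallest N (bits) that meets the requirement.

16 bits

Number of steps required ≥ 10 V / 0.238 mV = 42016.81.
Need 2^N ≥ 42016.81; 2^15 = 32768, 2^16 = 65536.
Minimum N = 16.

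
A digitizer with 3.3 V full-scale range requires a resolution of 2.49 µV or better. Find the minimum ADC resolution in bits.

Number of steps required ≥ 3.3 V / 2.49 µV = 1325301.20.
Need 2^N ≥ 1325301.20; 2^20 = 1048576, 2^21 = 2097152.
Minimum N = 21.

21 bits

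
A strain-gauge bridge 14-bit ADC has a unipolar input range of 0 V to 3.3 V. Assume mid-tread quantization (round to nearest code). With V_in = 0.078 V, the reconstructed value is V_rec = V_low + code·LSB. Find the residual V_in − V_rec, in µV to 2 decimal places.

52.00 µV

Step size: 3.3 V ÷ 2^14 = 201.42 µV.
(0.078 − 0)/0.000201416 = 387.2582; round gives code 387.
V_rec = 0 + 387·0.000201416 = 0.077947998 V.
Difference: 5.2002e-05 V → 52.00 µV.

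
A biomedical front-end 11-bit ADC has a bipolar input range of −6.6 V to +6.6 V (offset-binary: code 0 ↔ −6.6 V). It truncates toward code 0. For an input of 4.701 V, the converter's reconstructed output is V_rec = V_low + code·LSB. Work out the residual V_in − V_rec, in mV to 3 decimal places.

LSB = 13.2/2^11 = 6.445 mV.
(4.701 − (−6.6))/0.00644531 = 1753.3673; ⌊·⌋ gives code 1753.
Code 1753 maps back to (−6.6) + 1753×0.00644531 V = 4.6986328 V.
Difference: 0.00236719 V → 2.367 mV.

2.367 mV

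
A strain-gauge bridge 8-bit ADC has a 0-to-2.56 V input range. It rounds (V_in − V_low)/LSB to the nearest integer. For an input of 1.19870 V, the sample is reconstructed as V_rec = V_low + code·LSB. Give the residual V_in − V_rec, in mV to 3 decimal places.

LSB = 2.56/2^8 = 10.000 mV.
(V_in − V_low)/LSB = (1.19870 − 0)/0.01 = 119.8700 → code 120 (round).
Code 120 maps back to 0 + 120×0.01 V = 1.2 V.
Difference: -0.0013 V → -1.300 mV.

-1.300 mV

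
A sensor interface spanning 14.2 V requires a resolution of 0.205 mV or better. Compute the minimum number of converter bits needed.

17 bits

Number of steps required ≥ 14.2 V / 0.205 mV = 69268.29.
Need 2^N ≥ 69268.29; 2^16 = 65536, 2^17 = 131072.
Minimum N = 17.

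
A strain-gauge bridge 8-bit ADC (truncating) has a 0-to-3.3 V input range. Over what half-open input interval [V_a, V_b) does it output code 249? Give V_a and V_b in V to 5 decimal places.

[3.20977 V, 3.22266 V)

LSB = 3.3/2^8 = 12.891 mV.
V_a = V_low + 249·LSB = 3.20977 V; V_b = V_low + 250·LSB = 3.22266 V.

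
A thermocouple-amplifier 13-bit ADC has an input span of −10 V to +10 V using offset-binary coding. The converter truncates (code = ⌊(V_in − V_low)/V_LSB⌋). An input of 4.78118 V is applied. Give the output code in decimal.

Full-scale span = 20 V; LSB = 20/2^13 = 2.441 mV.
(4.78118 − (−10)) / 0.00244141 = 6054.371 LSBs.
Floor → code 6054.

code 6054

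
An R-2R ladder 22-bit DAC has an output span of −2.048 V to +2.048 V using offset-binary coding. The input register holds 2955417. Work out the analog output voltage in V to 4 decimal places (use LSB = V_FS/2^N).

LSB = 4.096 V / 2^22 = 0.98 µV.
V_out = (−2.048) + 2955417 × 9.76563e-07 V = 0.838149 V.

0.8381 V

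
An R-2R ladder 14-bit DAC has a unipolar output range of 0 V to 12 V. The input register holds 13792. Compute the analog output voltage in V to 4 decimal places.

LSB = 12 V / 2^14 = 0.732 mV.
V_out = 0 + 13792 × 0.000732422 V = 10.1016 V.

10.1016 V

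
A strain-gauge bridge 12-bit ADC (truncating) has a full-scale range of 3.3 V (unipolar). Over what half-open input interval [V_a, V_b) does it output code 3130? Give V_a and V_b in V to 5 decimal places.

[2.52173 V, 2.52253 V)

LSB = 3.3/2^12 = 0.806 mV.
V_a = V_low + 3130·LSB = 2.52173 V; V_b = V_low + 3131·LSB = 2.52253 V.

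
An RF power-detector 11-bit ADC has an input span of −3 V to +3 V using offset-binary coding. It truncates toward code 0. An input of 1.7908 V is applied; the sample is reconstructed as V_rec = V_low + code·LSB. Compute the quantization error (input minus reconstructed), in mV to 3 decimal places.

LSB = 6/2^11 = 2.930 mV.
Scaled input = 1635.2597 LSBs, so code = 1635.
V_rec = (−3) + 1635·0.00292969 = 1.7900391 V.
Error = 1.7908 − 1.7900391 = 0.000760938 V = 0.761 mV.

0.761 mV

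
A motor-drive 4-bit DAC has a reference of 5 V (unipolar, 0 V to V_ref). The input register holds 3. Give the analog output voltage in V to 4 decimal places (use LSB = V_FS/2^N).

LSB = 5 V / 2^4 = 312.500 mV.
V_out = 0 + 3 × 0.3125 V = 0.9375 V.

0.9375 V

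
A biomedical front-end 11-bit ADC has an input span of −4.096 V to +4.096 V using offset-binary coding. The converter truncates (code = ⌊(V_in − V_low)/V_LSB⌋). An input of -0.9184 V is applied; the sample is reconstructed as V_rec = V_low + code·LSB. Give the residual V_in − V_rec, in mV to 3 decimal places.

1.600 mV

Step size: 8.192 V ÷ 2^11 = 4.000 mV.
(-0.9184 − (−4.096))/0.004 = 794.4000; ⌊·⌋ gives code 794.
Code 794 maps back to (−4.096) + 794×0.004 V = -0.92 V.
V_in − V_rec = 0.0016 V = 1.600 mV.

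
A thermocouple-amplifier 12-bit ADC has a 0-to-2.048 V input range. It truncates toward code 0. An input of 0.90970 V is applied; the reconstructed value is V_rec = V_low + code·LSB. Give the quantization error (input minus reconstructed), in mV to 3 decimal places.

0.200 mV

One LSB is 2.048 V / 4096 = 0.500 mV.
(0.90970 − 0)/0.0005 = 1819.4000; ⌊·⌋ gives code 1819.
V_rec = 0 + 1819·0.0005 = 0.9095 V.
V_in − V_rec = 0.0002 V = 0.200 mV.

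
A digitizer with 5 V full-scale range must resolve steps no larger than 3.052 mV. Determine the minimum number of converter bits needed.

11 bits

Number of steps required ≥ 5 V / 3.052 mV = 1638.27.
Need 2^N ≥ 1638.27; 2^10 = 1024, 2^11 = 2048.
Minimum N = 11.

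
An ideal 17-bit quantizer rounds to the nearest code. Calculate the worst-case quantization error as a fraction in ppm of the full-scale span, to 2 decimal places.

Rounding → worst-case error = ½ LSB = V_FS/2^18, so 1e+06/262144 = 3.8147 ppm of full scale.

3.81 ppm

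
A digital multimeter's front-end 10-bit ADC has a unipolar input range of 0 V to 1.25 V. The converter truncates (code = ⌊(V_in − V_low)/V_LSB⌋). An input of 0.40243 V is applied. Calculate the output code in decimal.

LSB = 1.25 V / 1024 = 1.221 mV.
Input sits at 329.671 steps above V_low.
⌊·⌋(329.671) = 329.

code 329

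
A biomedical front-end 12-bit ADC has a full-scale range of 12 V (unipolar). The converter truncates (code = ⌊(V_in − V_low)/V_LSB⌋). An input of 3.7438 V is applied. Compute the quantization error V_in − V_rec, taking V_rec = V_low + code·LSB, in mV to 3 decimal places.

LSB = 12/2^12 = 2.930 mV.
(3.7438 − 0)/0.00292969 = 1277.8837; ⌊·⌋ gives code 1277.
Reconstructed: 3.7412109 V.
Error = 3.7438 − 3.7412109 = 0.00258906 V = 2.589 mV.

2.589 mV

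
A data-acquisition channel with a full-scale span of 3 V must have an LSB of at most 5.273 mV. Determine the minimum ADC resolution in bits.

10 bits

Number of steps required ≥ 3 V / 5.273 mV = 568.94.
Need 2^N ≥ 568.94; 2^9 = 512, 2^10 = 1024.
Minimum N = 10.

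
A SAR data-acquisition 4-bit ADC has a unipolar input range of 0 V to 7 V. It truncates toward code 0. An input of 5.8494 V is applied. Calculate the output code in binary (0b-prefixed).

code 0b1101 (decimal 13)

With 16 levels over 7 V, one step is 437.500 mV.
(V_in − V_low)/LSB = (5.8494 − 0) / 0.4375 = 13.370.
So the output code is 13.
In binary (0b-prefixed): 0b1101.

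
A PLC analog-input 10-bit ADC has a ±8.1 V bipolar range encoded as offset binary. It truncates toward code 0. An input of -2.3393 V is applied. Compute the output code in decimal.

code 364

With 1024 levels over 16.2 V, one step is 15.820 mV.
Input sits at 364.133 steps above V_low.
So the output code is 364.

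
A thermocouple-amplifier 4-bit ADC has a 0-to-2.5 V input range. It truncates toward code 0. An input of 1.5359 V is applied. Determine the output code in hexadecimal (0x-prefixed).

code 0x9 (decimal 9)

With 16 levels over 2.5 V, one step is 156.250 mV.
(1.5359 − 0) / 0.15625 = 9.830 LSBs.
Floor → code 9.
In hexadecimal (0x-prefixed): 0x9.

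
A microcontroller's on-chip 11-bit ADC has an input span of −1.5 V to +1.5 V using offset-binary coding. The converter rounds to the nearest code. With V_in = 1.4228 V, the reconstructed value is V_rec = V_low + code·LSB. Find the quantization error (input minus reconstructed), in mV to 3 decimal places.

0.437 mV

Step size: 3 V ÷ 2^11 = 1.465 mV.
Scaled input = 1995.2981 LSBs, so code = 1995.
Reconstructed: 1.4223633 V.
Error = 1.4228 − 1.4223633 = 0.000436719 V = 0.437 mV.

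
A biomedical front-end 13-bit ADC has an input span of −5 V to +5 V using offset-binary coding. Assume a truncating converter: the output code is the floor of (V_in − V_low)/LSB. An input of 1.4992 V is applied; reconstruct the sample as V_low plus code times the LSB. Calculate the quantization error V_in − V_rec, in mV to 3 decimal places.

Step size: 10 V ÷ 2^13 = 1.221 mV.
(1.4992 − (−5))/0.0012207 = 5324.1446; ⌊·⌋ gives code 5324.
Code 5324 maps back to (−5) + 5324×0.0012207 V = 1.4990234 V.
Error = 1.4992 − 1.4990234 = 0.000176562 V = 0.177 mV.

0.177 mV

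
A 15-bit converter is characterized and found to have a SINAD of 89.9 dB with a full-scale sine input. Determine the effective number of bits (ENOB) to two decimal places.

ENOB = (SINAD − 1.76) / 6.02 = (89.9 − 1.76)/6.02 = 14.641.

14.64 bits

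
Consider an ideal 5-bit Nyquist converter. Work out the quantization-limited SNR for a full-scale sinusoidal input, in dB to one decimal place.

SNR ≈ 6.02·N + 1.76 dB = 6.02·5 + 1.76 = 31.86 dB.

31.9 dB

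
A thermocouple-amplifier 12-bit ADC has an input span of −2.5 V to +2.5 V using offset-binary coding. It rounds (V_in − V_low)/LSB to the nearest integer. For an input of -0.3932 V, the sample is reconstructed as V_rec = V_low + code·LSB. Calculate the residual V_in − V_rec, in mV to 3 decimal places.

One LSB is 5 V / 4096 = 1.221 mV.
(-0.3932 − (−2.5))/0.0012207 = 1725.8906; round gives code 1726.
Code 1726 maps back to (−2.5) + 1726×0.0012207 V = -0.39306641 V.
Error = -0.3932 − (−0.39306641) = -0.000133594 V = -0.134 mV.

-0.134 mV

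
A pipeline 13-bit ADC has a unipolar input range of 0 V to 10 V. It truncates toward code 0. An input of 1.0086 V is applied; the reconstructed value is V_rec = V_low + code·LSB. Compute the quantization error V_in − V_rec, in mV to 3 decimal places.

0.299 mV

LSB = 10/2^13 = 1.221 mV.
Scaled input = 826.2451 LSBs, so code = 826.
V_rec = 0 + 826·0.0012207 = 1.0083008 V.
Difference: 0.000299219 V → 0.299 mV.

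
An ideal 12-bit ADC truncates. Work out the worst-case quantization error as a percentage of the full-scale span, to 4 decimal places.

Truncating → worst-case error = 1 LSB = V_FS/2^12, so 100/4096 = 0.0244141 % of full scale.

0.0244 %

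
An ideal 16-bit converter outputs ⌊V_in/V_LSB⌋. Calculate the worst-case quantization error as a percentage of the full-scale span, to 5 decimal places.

0.00153 %

Truncating → worst-case error = 1 LSB = V_FS/2^16, so 100/65536 = 0.00152588 % of full scale.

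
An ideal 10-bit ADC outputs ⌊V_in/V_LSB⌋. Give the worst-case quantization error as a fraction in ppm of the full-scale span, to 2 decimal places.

976.56 ppm

Truncating → worst-case error = 1 LSB = V_FS/2^10, so 1e+06/1024 = 976.562 ppm of full scale.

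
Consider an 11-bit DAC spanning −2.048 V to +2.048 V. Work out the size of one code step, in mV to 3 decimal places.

2.000 mV

Full-scale span = 4.096 V.
LSB = 4.096 / 2^11 = 4.096 / 2048 = 0.002 V = 2.000 mV.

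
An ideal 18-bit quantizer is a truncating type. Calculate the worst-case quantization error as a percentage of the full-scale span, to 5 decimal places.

0.00038 %

Truncating → worst-case error = 1 LSB = V_FS/2^18, so 100/262144 = 0.00038147 % of full scale.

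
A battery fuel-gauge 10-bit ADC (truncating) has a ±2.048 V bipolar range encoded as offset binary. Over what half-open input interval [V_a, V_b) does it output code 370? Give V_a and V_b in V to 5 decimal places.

LSB = 4.096/2^10 = 4.000 mV.
V_a = V_low + 370·LSB = -0.568 V; V_b = V_low + 371·LSB = -0.564 V.

[-0.56800 V, -0.56400 V)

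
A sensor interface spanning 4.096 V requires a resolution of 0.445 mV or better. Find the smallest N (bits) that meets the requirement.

Number of steps required ≥ 4.096 V / 0.445 mV = 9204.49.
Need 2^N ≥ 9204.49; 2^13 = 8192, 2^14 = 16384.
Minimum N = 14.

14 bits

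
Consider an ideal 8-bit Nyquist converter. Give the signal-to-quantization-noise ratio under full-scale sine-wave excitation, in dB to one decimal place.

SNR ≈ 6.02·N + 1.76 dB = 6.02·8 + 1.76 = 49.92 dB.

49.9 dB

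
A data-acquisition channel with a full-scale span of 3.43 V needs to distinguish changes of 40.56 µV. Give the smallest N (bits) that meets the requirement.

Number of steps required ≥ 3.43 V / 40.56 µV = 84566.07.
Need 2^N ≥ 84566.07; 2^16 = 65536, 2^17 = 131072.
Minimum N = 17.

17 bits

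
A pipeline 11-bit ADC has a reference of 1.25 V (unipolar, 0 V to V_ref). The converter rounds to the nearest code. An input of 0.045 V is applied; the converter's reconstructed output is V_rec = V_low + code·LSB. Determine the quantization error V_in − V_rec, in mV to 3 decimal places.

-0.166 mV

Step size: 1.25 V ÷ 2^11 = 0.610 mV.
(V_in − V_low)/LSB = (0.045 − 0)/0.000610352 = 73.7280 → code 74 (round).
Code 74 maps back to 0 + 74×0.000610352 V = 0.045166016 V.
Error = 0.045 − 0.045166016 = -0.000166016 V = -0.166 mV.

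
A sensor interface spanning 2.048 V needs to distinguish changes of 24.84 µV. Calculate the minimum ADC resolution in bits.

17 bits

Number of steps required ≥ 2.048 V / 24.84 µV = 82447.67.
Need 2^N ≥ 82447.67; 2^16 = 65536, 2^17 = 131072.
Minimum N = 17.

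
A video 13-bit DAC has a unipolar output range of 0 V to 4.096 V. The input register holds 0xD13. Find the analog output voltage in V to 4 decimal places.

LSB = 4.096 V / 2^13 = 0.500 mV.
Code 0xD13 = 3347 decimal.
V_out = 0 + 3347 × 0.0005 V = 1.6735 V.

1.6735 V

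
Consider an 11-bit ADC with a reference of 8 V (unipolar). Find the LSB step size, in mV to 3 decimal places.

Full-scale span = 8 V.
LSB = 8 / 2^11 = 8 / 2048 = 0.00390625 V = 3.906 mV.

3.906 mV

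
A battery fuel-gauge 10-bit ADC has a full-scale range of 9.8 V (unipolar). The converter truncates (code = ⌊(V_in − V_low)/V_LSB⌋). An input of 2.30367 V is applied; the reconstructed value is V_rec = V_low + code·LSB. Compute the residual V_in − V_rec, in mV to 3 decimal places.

One LSB is 9.8 V / 1024 = 9.570 mV.
(V_in − V_low)/LSB = (2.30367 − 0)/0.00957031 = 240.7100 → code 240 (floor).
V_rec = 0 + 240·0.00957031 = 2.296875 V.
Difference: 0.006795 V → 6.795 mV.

6.795 mV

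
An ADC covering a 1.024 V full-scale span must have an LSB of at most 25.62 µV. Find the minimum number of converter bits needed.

16 bits

Number of steps required ≥ 1.024 V / 25.62 µV = 39968.77.
Need 2^N ≥ 39968.77; 2^15 = 32768, 2^16 = 65536.
Minimum N = 16.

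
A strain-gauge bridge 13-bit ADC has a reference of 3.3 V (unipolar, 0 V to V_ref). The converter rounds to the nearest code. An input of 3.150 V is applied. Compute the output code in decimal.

Full-scale span = 3.3 V; LSB = 3.3/2^13 = 402.83 µV.
(V_in − V_low)/LSB = (3.150 − 0) / 0.000402832 = 7819.636.
round(7819.636) = 7820.

code 7820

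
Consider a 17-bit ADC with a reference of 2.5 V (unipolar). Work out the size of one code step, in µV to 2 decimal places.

19.07 µV

Full-scale span = 2.5 V.
LSB = 2.5 / 2^17 = 2.5 / 131072 = 1.90735e-05 V = 19.07 µV.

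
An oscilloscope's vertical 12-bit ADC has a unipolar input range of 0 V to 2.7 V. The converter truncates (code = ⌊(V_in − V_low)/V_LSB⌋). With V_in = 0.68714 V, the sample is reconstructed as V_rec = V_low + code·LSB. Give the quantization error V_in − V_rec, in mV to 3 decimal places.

0.275 mV

Step size: 2.7 V ÷ 2^12 = 0.659 mV.
Scaled input = 1042.4168 LSBs, so code = 1042.
Code 1042 maps back to 0 + 1042×0.00065918 V = 0.68686523 V.
Difference: 0.000274766 V → 0.275 mV.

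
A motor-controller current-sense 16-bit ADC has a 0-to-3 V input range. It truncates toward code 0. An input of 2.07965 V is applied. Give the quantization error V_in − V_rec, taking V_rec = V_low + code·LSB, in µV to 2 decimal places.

29.64 µV

One LSB is 3 V / 65536 = 45.78 µV.
(2.07965 − 0)/4.57764e-05 = 45430.6475; ⌊·⌋ gives code 45430.
Code 45430 maps back to 0 + 45430×4.57764e-05 V = 2.0796204 V.
Error = 2.07965 − 2.0796204 = 2.96387e-05 V = 29.64 µV.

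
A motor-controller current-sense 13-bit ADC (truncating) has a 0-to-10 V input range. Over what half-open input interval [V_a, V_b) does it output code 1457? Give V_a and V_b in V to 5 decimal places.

[1.77856 V, 1.77979 V)

LSB = 10/2^13 = 1.221 mV.
V_a = V_low + 1457·LSB = 1.77856 V; V_b = V_low + 1458·LSB = 1.77979 V.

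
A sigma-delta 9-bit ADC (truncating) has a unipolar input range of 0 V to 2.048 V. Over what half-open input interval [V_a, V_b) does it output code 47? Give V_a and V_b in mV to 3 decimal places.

LSB = 2.048/2^9 = 4.000 mV.
V_a = V_low + 47·LSB = 0.188 V; V_b = V_low + 48·LSB = 0.192 V.

[188.000 mV, 192.000 mV)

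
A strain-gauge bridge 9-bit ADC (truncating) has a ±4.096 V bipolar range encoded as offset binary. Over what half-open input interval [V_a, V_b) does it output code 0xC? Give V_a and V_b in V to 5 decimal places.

LSB = 8.192/2^9 = 16.000 mV.
Code 0xC = 12 decimal.
V_a = V_low + 12·LSB = -3.904 V; V_b = V_low + 13·LSB = -3.888 V.

[-3.90400 V, -3.88800 V)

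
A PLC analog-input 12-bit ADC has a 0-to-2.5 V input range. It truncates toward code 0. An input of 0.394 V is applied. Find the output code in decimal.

code 645

With 4096 levels over 2.5 V, one step is 0.610 mV.
(0.394 − 0) / 0.000610352 = 645.530 LSBs.
Floor → code 645.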